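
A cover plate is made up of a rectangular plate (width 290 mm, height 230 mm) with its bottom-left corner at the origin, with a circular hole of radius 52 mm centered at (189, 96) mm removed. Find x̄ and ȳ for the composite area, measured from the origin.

plate: A = 290 × 230 = 66700.00, centroid at (145.00, 115.00).
hole: A = −π·52² = -8494.87, centroid at (189.00, 96.00).
ΣA = 58205.13 mm², ΣAx̄ = 8065970.22 mm³, ΣAȳ = 6854992.81 mm³.
x̄ = 8065970.22/58205.13 = 138.58 mm; ȳ = 6854992.81/58205.13 = 117.77 mm.

x̄ = 138.58 mm, ȳ = 117.77 mm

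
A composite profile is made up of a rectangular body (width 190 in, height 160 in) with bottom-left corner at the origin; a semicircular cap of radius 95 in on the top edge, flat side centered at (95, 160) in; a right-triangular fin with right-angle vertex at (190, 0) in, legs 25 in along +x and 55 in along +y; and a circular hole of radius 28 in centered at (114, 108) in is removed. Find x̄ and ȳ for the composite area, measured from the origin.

rectangular body: A = 190 × 160 = 30400.00, centroid at (95.00, 80.00).
semicircular top: A = ½π·95² = 14176.44, centroid at (95.00, 200.32).
triangular fin: A = ½·25·55 = 687.50, centroid at (198.33, 18.33).
hole: A = −π·28² = -2463.01, centroid at (114.00, 108.00).
ΣA = 42800.93 in²
ΣAx̄ = (30400.00)(95.00) + (14176.44)(95.00) + (687.50)(198.33) + (-2463.01)(114.00) = 4090332.68 in³
ΣAȳ = (30400.00)(80.00) + (14176.44)(200.32) + (687.50)(18.33) + (-2463.01)(108.00) = 5018412.46 in³
x̄ = 4090332.68 / 42800.93 = 95.57 in
ȳ = 5018412.46 / 42800.93 = 117.25 in

x̄ = 95.57 in, ȳ = 117.25 in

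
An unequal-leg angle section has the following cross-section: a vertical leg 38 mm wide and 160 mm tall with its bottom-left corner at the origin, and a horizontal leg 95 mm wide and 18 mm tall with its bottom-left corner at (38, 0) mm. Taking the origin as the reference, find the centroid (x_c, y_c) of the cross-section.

x_c = 33.60 mm, y_c = 64.41 mm

vertical leg: A = 38 × 160 = 6080.00, centroid at (19.00, 80.00).
horizontal leg: A = 95 × 18 = 1710.00, centroid at (85.50, 9.00).
ΣA = 7790.00 mm²
ΣAx_c = (6080.00)(19.00) + (1710.00)(85.50) = 261725.00 mm³
ΣAy_c = (6080.00)(80.00) + (1710.00)(9.00) = 501790.00 mm³
x_c = 261725.00 / 7790.00 = 33.60 mm
y_c = 501790.00 / 7790.00 = 64.41 mm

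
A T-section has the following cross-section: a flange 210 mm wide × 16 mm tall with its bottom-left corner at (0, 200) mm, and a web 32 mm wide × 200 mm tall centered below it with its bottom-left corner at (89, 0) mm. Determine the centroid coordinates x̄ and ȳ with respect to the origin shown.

x̄ = 105.00 mm, ȳ = 137.18 mm

Part | A | x̄ᵢ | ȳᵢ | A·x̄ᵢ | A·ȳᵢ
web | 6400.00 | 105.00 | 100.00 | 672000.00 | 640000.00
flange | 3360.00 | 105.00 | 208.00 | 352800.00 | 698880.00
Σ | 9760.00 |  |  | 1024800.00 | 1338880.00
x̄ = 1024800.00 / 9760.00 = 105.00 mm
ȳ = 1338880.00 / 9760.00 = 137.18 mm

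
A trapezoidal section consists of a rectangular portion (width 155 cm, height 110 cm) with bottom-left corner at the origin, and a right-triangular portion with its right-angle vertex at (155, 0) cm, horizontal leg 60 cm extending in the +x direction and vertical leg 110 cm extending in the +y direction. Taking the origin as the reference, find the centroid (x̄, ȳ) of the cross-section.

x̄ = 93.31 cm, ȳ = 52.03 cm

rectangular portion: A = 155 × 110 = 17050.00, centroid at (77.50, 55.00).
triangular portion: A = ½·60·110 = 3300.00, centroid at (175.00, 36.67).
ΣA = 20350.00 cm²
ΣAx̄ = (17050.00)(77.50) + (3300.00)(175.00) = 1898875.00 cm³
ΣAȳ = (17050.00)(55.00) + (3300.00)(36.67) = 1058750.00 cm³
x̄ = 1898875.00 / 20350.00 = 93.31 cm
ȳ = 1058750.00 / 20350.00 = 52.03 cm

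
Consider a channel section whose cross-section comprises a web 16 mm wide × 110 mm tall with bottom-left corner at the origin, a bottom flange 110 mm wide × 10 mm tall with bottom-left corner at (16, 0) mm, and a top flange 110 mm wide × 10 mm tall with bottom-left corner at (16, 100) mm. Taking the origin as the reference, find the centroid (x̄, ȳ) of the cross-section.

x̄ = 43.00 mm, ȳ = 55.00 mm

Part | A | x̄ᵢ | ȳᵢ | A·x̄ᵢ | A·ȳᵢ
web | 1760.00 | 8.00 | 55.00 | 14080.00 | 96800.00
bottom flange | 1100.00 | 71.00 | 5.00 | 78100.00 | 5500.00
top flange | 1100.00 | 71.00 | 105.00 | 78100.00 | 115500.00
Σ | 3960.00 |  |  | 170280.00 | 217800.00
x̄ = 170280.00 / 3960.00 = 43.00 mm
ȳ = 217800.00 / 3960.00 = 55.00 mm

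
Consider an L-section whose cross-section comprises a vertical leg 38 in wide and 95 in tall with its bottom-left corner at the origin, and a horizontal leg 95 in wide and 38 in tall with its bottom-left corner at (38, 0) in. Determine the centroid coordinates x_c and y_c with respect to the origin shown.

x_c = 52.25 in, y_c = 33.25 in

vertical leg: A = 38 × 95 = 3610.00, centroid at (19.00, 47.50).
horizontal leg: A = 95 × 38 = 3610.00, centroid at (85.50, 19.00).
ΣA = 7220.00 in², ΣAx_c = 377245.00 in³, ΣAy_c = 240065.00 in³.
x_c = 377245.00/7220.00 = 52.25 in; y_c = 240065.00/7220.00 = 33.25 in.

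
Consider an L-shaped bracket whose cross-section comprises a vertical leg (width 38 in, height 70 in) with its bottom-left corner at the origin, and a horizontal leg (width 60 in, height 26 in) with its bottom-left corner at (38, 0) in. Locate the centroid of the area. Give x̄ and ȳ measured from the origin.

x̄ = 37.11 in, ȳ = 26.87 in

vertical leg: A = 38 × 70 = 2660.00, centroid at (19.00, 35.00).
horizontal leg: A = 60 × 26 = 1560.00, centroid at (68.00, 13.00).
ΣA = 4220.00 in², ΣAx̄ = 156620.00 in³, ΣAȳ = 113380.00 in³.
x̄ = 156620.00/4220.00 = 37.11 in; ȳ = 113380.00/4220.00 = 26.87 in.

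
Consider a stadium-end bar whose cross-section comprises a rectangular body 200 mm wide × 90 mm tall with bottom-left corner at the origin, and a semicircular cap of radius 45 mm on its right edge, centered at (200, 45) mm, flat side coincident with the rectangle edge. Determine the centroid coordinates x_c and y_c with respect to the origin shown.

rectangular body: A = 200 × 90 = 18000.00, centroid at (100.00, 45.00).
semicircular end: A = ½π·45² = 3180.86, centroid at (219.10, 45.00).
ΣA = 21180.86 mm², ΣAx_c = 2496922.51 mm³, ΣAy_c = 953138.82 mm³.
x_c = 2496922.51/21180.86 = 117.89 mm; y_c = 953138.82/21180.86 = 45.00 mm.

x_c = 117.89 mm, y_c = 45.00 mm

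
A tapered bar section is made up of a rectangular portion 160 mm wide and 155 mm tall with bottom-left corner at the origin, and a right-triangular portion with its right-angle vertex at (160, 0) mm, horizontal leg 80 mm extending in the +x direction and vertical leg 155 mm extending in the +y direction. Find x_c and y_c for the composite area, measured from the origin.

x_c = 101.33 mm, y_c = 72.33 mm

Part | A | x̄ᵢ | ȳᵢ | A·x̄ᵢ | A·ȳᵢ
rectangular portion | 24800.00 | 80.00 | 77.50 | 1984000.00 | 1922000.00
triangular portion | 6200.00 | 186.67 | 51.67 | 1157333.33 | 320333.33
Σ | 31000.00 |  |  | 3141333.33 | 2242333.33
x_c = 3141333.33 / 31000.00 = 101.33 mm
y_c = 2242333.33 / 31000.00 = 72.33 mm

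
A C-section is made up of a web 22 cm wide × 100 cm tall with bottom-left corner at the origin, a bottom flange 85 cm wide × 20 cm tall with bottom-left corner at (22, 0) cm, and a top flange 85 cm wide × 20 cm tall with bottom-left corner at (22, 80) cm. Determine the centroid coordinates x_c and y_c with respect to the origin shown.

web: A = 22 × 100 = 2200.00, centroid at (11.00, 50.00).
bottom flange: A = 85 × 20 = 1700.00, centroid at (64.50, 10.00).
top flange: A = 85 × 20 = 1700.00, centroid at (64.50, 90.00).
ΣA = 5600.00 cm²
ΣAx_c = (2200.00)(11.00) + (1700.00)(64.50) + (1700.00)(64.50) = 243500.00 cm³
ΣAy_c = (2200.00)(50.00) + (1700.00)(10.00) + (1700.00)(90.00) = 280000.00 cm³
x_c = 243500.00 / 5600.00 = 43.48 cm
y_c = 280000.00 / 5600.00 = 50.00 cm

x_c = 43.48 cm, y_c = 50.00 cm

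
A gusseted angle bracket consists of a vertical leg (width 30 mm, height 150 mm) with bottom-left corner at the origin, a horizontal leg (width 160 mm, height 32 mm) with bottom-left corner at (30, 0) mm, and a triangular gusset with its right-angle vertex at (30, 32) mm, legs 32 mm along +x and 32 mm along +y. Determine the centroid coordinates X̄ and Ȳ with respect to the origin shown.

vertical leg: A = 30 × 150 = 4500.00, centroid at (15.00, 75.00).
horizontal leg: A = 160 × 32 = 5120.00, centroid at (110.00, 16.00).
gusset: A = ½·32·32 = 512.00, centroid at (40.67, 42.67).
ΣA = 10132.00 mm², ΣAX̄ = 651521.33 mm³, ΣAȲ = 441265.33 mm³.
X̄ = 651521.33/10132.00 = 64.30 mm; Ȳ = 441265.33/10132.00 = 43.55 mm.

X̄ = 64.30 mm, Ȳ = 43.55 mm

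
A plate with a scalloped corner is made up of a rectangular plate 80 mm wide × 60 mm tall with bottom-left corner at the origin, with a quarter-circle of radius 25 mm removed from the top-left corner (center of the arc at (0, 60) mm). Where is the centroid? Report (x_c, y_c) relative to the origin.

plate: A = 80 × 60 = 4800.00, centroid at (40.00, 30.00).
removed quarter-circle: A = −¼π·25² = -490.87, centroid at (10.61, 49.39).
ΣA = 4309.13 mm², ΣAx_c = 186791.67 mm³, ΣAy_c = 119755.90 mm³.
x_c = 186791.67/4309.13 = 43.35 mm; y_c = 119755.90/4309.13 = 27.79 mm.

x_c = 43.35 mm, y_c = 27.79 mm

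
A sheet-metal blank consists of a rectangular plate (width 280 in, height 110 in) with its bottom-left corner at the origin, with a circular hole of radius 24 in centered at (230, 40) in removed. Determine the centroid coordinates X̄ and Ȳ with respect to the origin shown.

plate: A = 280 × 110 = 30800.00, centroid at (140.00, 55.00).
hole: A = −π·24² = -1809.56, centroid at (230.00, 40.00).
ΣA = 28990.44 in²
ΣAX̄ = (30800.00)(140.00) + (-1809.56)(230.00) = 3895801.81 in³
ΣAȲ = (30800.00)(55.00) + (-1809.56)(40.00) = 1621617.71 in³
X̄ = 3895801.81 / 28990.44 = 134.38 in
Ȳ = 1621617.71 / 28990.44 = 55.94 in

X̄ = 134.38 in, Ȳ = 55.94 in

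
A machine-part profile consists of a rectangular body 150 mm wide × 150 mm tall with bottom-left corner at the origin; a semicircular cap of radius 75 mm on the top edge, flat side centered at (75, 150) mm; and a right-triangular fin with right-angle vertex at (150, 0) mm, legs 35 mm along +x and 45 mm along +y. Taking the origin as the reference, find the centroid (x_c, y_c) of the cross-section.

x_c = 77.12 mm, y_c = 102.91 mm

Part | A | x̄ᵢ | ȳᵢ | A·x̄ᵢ | A·ȳᵢ
rectangular body | 22500.00 | 75.00 | 75.00 | 1687500.00 | 1687500.00
semicircular top | 8835.73 | 75.00 | 181.83 | 662679.70 | 1606609.40
triangular fin | 787.50 | 161.67 | 15.00 | 127312.50 | 11812.50
Σ | 32123.23 |  |  | 2477492.20 | 3305921.90
x_c = 2477492.20 / 32123.23 = 77.12 mm
y_c = 3305921.90 / 32123.23 = 102.91 mm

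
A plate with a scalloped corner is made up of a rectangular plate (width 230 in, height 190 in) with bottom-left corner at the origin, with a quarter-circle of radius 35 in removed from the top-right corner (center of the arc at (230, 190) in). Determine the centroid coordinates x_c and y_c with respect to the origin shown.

x_c = 112.75 in, y_c = 93.20 in

Part | A | x̄ᵢ | ȳᵢ | A·x̄ᵢ | A·ȳᵢ
plate | 43700.00 | 115.00 | 95.00 | 5025500.00 | 4151500.00
removed quarter-circle | -962.11 | 215.15 | 175.15 | -206994.27 | -168509.76
Σ | 42737.89 |  |  | 4818505.73 | 3982990.24
x_c = 4818505.73 / 42737.89 = 112.75 in
y_c = 3982990.24 / 42737.89 = 93.20 in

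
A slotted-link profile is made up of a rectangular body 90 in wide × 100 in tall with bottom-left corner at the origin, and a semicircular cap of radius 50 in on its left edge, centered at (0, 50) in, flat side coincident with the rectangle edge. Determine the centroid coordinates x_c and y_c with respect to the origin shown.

rectangular body: A = 90 × 100 = 9000.00, centroid at (45.00, 50.00).
semicircular end: A = ½π·50² = 3926.99, centroid at (-21.22, 50.00).
ΣA = 12926.99 in²
ΣAx_c = (9000.00)(45.00) + (3926.99)(-21.22) = 321666.67 in³
ΣAy_c = (9000.00)(50.00) + (3926.99)(50.00) = 646349.54 in³
x_c = 321666.67 / 12926.99 = 24.88 in
y_c = 646349.54 / 12926.99 = 50.00 in

x_c = 24.88 in, y_c = 50.00 in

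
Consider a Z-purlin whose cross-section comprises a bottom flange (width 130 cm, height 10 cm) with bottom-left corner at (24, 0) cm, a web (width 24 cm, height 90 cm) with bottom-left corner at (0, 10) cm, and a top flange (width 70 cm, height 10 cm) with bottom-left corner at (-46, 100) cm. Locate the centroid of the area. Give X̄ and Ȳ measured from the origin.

bottom flange: A = 130 × 10 = 1300.00, centroid at (89.00, 5.00).
web: A = 24 × 90 = 2160.00, centroid at (12.00, 55.00).
top flange: A = 70 × 10 = 700.00, centroid at (-11.00, 105.00).
ΣA = 4160.00 cm²
ΣAX̄ = (1300.00)(89.00) + (2160.00)(12.00) + (700.00)(-11.00) = 133920.00 cm³
ΣAȲ = (1300.00)(5.00) + (2160.00)(55.00) + (700.00)(105.00) = 198800.00 cm³
X̄ = 133920.00 / 4160.00 = 32.19 cm
Ȳ = 198800.00 / 4160.00 = 47.79 cm

X̄ = 32.19 cm, Ȳ = 47.79 cm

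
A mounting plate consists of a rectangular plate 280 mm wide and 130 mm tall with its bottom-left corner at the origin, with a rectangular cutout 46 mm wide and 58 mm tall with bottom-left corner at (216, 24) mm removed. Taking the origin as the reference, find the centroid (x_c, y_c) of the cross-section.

x_c = 132.17 mm, y_c = 65.95 mm

Part | A | x̄ᵢ | ȳᵢ | A·x̄ᵢ | A·ȳᵢ
plate | 36400.00 | 140.00 | 65.00 | 5096000.00 | 2366000.00
hole | -2668.00 | 239.00 | 53.00 | -637652.00 | -141404.00
Σ | 33732.00 |  |  | 4458348.00 | 2224596.00
x_c = 4458348.00 / 33732.00 = 132.17 mm
y_c = 2224596.00 / 33732.00 = 65.95 mm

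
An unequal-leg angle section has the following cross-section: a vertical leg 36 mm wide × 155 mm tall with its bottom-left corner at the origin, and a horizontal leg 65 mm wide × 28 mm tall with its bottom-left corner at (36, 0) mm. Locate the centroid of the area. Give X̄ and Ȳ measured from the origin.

X̄ = 30.42 mm, Ȳ = 61.88 mm

vertical leg: A = 36 × 155 = 5580.00, centroid at (18.00, 77.50).
horizontal leg: A = 65 × 28 = 1820.00, centroid at (68.50, 14.00).
ΣA = 7400.00 mm², ΣAX̄ = 225110.00 mm³, ΣAȲ = 457930.00 mm³.
X̄ = 225110.00/7400.00 = 30.42 mm; Ȳ = 457930.00/7400.00 = 61.88 mm.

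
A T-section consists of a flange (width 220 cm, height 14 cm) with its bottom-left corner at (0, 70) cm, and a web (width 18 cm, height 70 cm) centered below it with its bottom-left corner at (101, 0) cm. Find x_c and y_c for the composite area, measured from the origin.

x_c = 110.00 cm, y_c = 64.81 cm

web: A = 18 × 70 = 1260.00, centroid at (110.00, 35.00).
flange: A = 220 × 14 = 3080.00, centroid at (110.00, 77.00).
ΣA = 4340.00 cm²
ΣAx_c = (1260.00)(110.00) + (3080.00)(110.00) = 477400.00 cm³
ΣAy_c = (1260.00)(35.00) + (3080.00)(77.00) = 281260.00 cm³
x_c = 477400.00 / 4340.00 = 110.00 cm
y_c = 281260.00 / 4340.00 = 64.81 cm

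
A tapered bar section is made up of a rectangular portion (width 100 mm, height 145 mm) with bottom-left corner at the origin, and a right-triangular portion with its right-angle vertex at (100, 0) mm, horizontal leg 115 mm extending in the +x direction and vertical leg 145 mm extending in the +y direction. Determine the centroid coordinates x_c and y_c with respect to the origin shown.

rectangular portion: A = 100 × 145 = 14500.00, centroid at (50.00, 72.50).
triangular portion: A = ½·115·145 = 8337.50, centroid at (138.33, 48.33).
ΣA = 22837.50 mm², ΣAx_c = 1878354.17 mm³, ΣAy_c = 1454229.17 mm³.
x_c = 1878354.17/22837.50 = 82.25 mm; y_c = 1454229.17/22837.50 = 63.68 mm.

x_c = 82.25 mm, y_c = 63.68 mm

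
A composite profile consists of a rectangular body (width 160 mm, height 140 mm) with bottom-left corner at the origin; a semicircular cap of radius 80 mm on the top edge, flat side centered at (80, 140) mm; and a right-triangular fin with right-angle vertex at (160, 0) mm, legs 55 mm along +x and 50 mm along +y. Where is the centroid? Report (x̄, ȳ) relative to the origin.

x̄ = 84.00 mm, ȳ = 98.73 mm

rectangular body: A = 160 × 140 = 22400.00, centroid at (80.00, 70.00).
semicircular top: A = ½π·80² = 10053.10, centroid at (80.00, 173.95).
triangular fin: A = ½·55·50 = 1375.00, centroid at (178.33, 16.67).
ΣA = 33828.10 mm²
ΣAx̄ = (22400.00)(80.00) + (10053.10)(80.00) + (1375.00)(178.33) = 2841456.05 mm³
ΣAȳ = (22400.00)(70.00) + (10053.10)(173.95) + (1375.00)(16.67) = 3339683.51 mm³
x̄ = 2841456.05 / 33828.10 = 84.00 mm
ȳ = 3339683.51 / 33828.10 = 98.73 mm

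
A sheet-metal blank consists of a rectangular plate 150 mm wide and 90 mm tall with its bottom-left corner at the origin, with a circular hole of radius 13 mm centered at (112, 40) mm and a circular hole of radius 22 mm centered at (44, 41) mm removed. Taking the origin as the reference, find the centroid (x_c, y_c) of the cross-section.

x_c = 77.40 mm, y_c = 45.76 mm

Part | A | x̄ᵢ | ȳᵢ | A·x̄ᵢ | A·ȳᵢ
plate | 13500.00 | 75.00 | 45.00 | 1012500.00 | 607500.00
hole 1 | -530.93 | 112.00 | 40.00 | -59464.07 | -21237.17
hole 2 | -1520.53 | 44.00 | 41.00 | -66903.36 | -62341.76
Σ | 11448.54 |  |  | 886132.58 | 523921.07
x_c = 886132.58 / 11448.54 = 77.40 mm
y_c = 523921.07 / 11448.54 = 45.76 mm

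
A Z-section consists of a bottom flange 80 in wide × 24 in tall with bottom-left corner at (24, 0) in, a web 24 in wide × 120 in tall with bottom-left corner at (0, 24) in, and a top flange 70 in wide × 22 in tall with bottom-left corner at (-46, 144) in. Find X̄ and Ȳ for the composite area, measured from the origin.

bottom flange: A = 80 × 24 = 1920.00, centroid at (64.00, 12.00).
web: A = 24 × 120 = 2880.00, centroid at (12.00, 84.00).
top flange: A = 70 × 22 = 1540.00, centroid at (-11.00, 155.00).
ΣA = 6340.00 in²
ΣAX̄ = (1920.00)(64.00) + (2880.00)(12.00) + (1540.00)(-11.00) = 140500.00 in³
ΣAȲ = (1920.00)(12.00) + (2880.00)(84.00) + (1540.00)(155.00) = 503660.00 in³
X̄ = 140500.00 / 6340.00 = 22.16 in
Ȳ = 503660.00 / 6340.00 = 79.44 in

X̄ = 22.16 in, Ȳ = 79.44 in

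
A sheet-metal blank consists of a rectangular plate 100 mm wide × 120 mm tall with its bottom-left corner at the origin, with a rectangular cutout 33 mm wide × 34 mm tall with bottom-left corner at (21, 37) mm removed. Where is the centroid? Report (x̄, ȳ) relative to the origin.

plate: A = 100 × 120 = 12000.00, centroid at (50.00, 60.00).
hole: A = −(33 × 34) = -1122.00, centroid at (37.50, 54.00).
ΣA = 10878.00 mm², ΣAx̄ = 557925.00 mm³, ΣAȳ = 659412.00 mm³.
x̄ = 557925.00/10878.00 = 51.29 mm; ȳ = 659412.00/10878.00 = 60.62 mm.

x̄ = 51.29 mm, ȳ = 60.62 mm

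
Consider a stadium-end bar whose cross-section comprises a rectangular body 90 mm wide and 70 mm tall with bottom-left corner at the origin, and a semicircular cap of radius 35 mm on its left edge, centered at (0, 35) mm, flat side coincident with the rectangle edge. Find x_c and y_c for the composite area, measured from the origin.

Part | A | x̄ᵢ | ȳᵢ | A·x̄ᵢ | A·ȳᵢ
rectangular body | 6300.00 | 45.00 | 35.00 | 283500.00 | 220500.00
semicircular end | 1924.23 | -14.85 | 35.00 | -28583.33 | 67347.89
Σ | 8224.23 |  |  | 254916.67 | 287847.89
x_c = 254916.67 / 8224.23 = 31.00 mm
y_c = 287847.89 / 8224.23 = 35.00 mm

x_c = 31.00 mm, y_c = 35.00 mm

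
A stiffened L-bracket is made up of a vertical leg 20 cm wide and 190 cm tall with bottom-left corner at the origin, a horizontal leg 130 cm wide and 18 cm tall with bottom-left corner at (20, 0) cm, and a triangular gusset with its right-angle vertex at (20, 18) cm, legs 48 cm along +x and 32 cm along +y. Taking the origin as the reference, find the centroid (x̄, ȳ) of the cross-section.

vertical leg: A = 20 × 190 = 3800.00, centroid at (10.00, 95.00).
horizontal leg: A = 130 × 18 = 2340.00, centroid at (85.00, 9.00).
gusset: A = ½·48·32 = 768.00, centroid at (36.00, 28.67).
ΣA = 6908.00 cm²
ΣAx̄ = (3800.00)(10.00) + (2340.00)(85.00) + (768.00)(36.00) = 264548.00 cm³
ΣAȳ = (3800.00)(95.00) + (2340.00)(9.00) + (768.00)(28.67) = 404076.00 cm³
x̄ = 264548.00 / 6908.00 = 38.30 cm
ȳ = 404076.00 / 6908.00 = 58.49 cm

x̄ = 38.30 cm, ȳ = 58.49 cm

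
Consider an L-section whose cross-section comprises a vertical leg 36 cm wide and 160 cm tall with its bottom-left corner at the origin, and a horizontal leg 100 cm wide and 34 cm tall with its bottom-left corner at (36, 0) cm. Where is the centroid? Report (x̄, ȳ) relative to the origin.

x̄ = 43.24 cm, ȳ = 56.62 cm

Part | A | x̄ᵢ | ȳᵢ | A·x̄ᵢ | A·ȳᵢ
vertical leg | 5760.00 | 18.00 | 80.00 | 103680.00 | 460800.00
horizontal leg | 3400.00 | 86.00 | 17.00 | 292400.00 | 57800.00
Σ | 9160.00 |  |  | 396080.00 | 518600.00
x̄ = 396080.00 / 9160.00 = 43.24 cm
ȳ = 518600.00 / 9160.00 = 56.62 cm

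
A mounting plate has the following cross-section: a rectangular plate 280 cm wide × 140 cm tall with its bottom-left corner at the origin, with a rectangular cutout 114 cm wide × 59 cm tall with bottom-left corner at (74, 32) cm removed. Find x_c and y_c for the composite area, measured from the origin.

plate: A = 280 × 140 = 39200.00, centroid at (140.00, 70.00).
hole: A = −(114 × 59) = -6726.00, centroid at (131.00, 61.50).
ΣA = 32474.00 cm², ΣAx_c = 4606894.00 cm³, ΣAy_c = 2330351.00 cm³.
x_c = 4606894.00/32474.00 = 141.86 cm; y_c = 2330351.00/32474.00 = 71.76 cm.

x_c = 141.86 cm, y_c = 71.76 cm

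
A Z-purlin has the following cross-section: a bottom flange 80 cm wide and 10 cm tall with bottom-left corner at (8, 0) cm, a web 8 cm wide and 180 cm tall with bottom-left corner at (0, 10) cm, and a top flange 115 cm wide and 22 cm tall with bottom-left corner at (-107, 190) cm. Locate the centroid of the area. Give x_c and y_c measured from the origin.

bottom flange: A = 80 × 10 = 800.00, centroid at (48.00, 5.00).
web: A = 8 × 180 = 1440.00, centroid at (4.00, 100.00).
top flange: A = 115 × 22 = 2530.00, centroid at (-49.50, 201.00).
ΣA = 4770.00 cm²
ΣAx_c = (800.00)(48.00) + (1440.00)(4.00) + (2530.00)(-49.50) = -81075.00 cm³
ΣAy_c = (800.00)(5.00) + (1440.00)(100.00) + (2530.00)(201.00) = 656530.00 cm³
x_c = -81075.00 / 4770.00 = -17.00 cm
y_c = 656530.00 / 4770.00 = 137.64 cm

x_c = -17.00 cm, y_c = 137.64 cm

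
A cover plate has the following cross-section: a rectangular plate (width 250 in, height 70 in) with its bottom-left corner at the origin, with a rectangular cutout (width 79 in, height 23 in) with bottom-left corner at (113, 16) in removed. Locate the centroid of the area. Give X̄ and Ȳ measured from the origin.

X̄ = 121.81 in, Ȳ = 35.87 in

plate: A = 250 × 70 = 17500.00, centroid at (125.00, 35.00).
hole: A = −(79 × 23) = -1817.00, centroid at (152.50, 27.50).
ΣA = 15683.00 in², ΣAX̄ = 1910407.50 in³, ΣAȲ = 562532.50 in³.
X̄ = 1910407.50/15683.00 = 121.81 in; Ȳ = 562532.50/15683.00 = 35.87 in.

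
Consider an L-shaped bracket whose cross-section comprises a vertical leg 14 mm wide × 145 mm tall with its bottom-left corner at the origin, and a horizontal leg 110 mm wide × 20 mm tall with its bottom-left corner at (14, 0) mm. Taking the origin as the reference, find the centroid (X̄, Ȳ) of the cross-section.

Part | A | x̄ᵢ | ȳᵢ | A·x̄ᵢ | A·ȳᵢ
vertical leg | 2030.00 | 7.00 | 72.50 | 14210.00 | 147175.00
horizontal leg | 2200.00 | 69.00 | 10.00 | 151800.00 | 22000.00
Σ | 4230.00 |  |  | 166010.00 | 169175.00
X̄ = 166010.00 / 4230.00 = 39.25 mm
Ȳ = 169175.00 / 4230.00 = 39.99 mm

X̄ = 39.25 mm, Ȳ = 39.99 mm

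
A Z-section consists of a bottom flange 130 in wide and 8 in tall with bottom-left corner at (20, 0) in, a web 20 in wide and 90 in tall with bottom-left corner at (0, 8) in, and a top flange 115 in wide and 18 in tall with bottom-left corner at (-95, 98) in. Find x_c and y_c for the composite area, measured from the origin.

x_c = 5.86 in, y_c = 65.39 in

bottom flange: A = 130 × 8 = 1040.00, centroid at (85.00, 4.00).
web: A = 20 × 90 = 1800.00, centroid at (10.00, 53.00).
top flange: A = 115 × 18 = 2070.00, centroid at (-37.50, 107.00).
ΣA = 4910.00 in²
ΣAx_c = (1040.00)(85.00) + (1800.00)(10.00) + (2070.00)(-37.50) = 28775.00 in³
ΣAy_c = (1040.00)(4.00) + (1800.00)(53.00) + (2070.00)(107.00) = 321050.00 in³
x_c = 28775.00 / 4910.00 = 5.86 in
y_c = 321050.00 / 4910.00 = 65.39 in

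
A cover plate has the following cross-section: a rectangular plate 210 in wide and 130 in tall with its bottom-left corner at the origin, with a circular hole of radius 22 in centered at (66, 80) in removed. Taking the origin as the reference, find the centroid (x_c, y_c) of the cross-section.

x_c = 107.30 in, y_c = 64.12 in

Part | A | x̄ᵢ | ȳᵢ | A·x̄ᵢ | A·ȳᵢ
plate | 27300.00 | 105.00 | 65.00 | 2866500.00 | 1774500.00
hole | -1520.53 | 66.00 | 80.00 | -100355.04 | -121642.47
Σ | 25779.47 |  |  | 2766144.96 | 1652857.53
x_c = 2766144.96 / 25779.47 = 107.30 in
y_c = 1652857.53 / 25779.47 = 64.12 in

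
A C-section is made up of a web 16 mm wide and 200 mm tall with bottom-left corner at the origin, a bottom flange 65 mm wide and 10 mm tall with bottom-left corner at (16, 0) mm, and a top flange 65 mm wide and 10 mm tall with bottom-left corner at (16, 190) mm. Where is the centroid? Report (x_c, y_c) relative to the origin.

x_c = 19.70 mm, y_c = 100.00 mm

Part | A | x̄ᵢ | ȳᵢ | A·x̄ᵢ | A·ȳᵢ
web | 3200.00 | 8.00 | 100.00 | 25600.00 | 320000.00
bottom flange | 650.00 | 48.50 | 5.00 | 31525.00 | 3250.00
top flange | 650.00 | 48.50 | 195.00 | 31525.00 | 126750.00
Σ | 4500.00 |  |  | 88650.00 | 450000.00
x_c = 88650.00 / 4500.00 = 19.70 mm
y_c = 450000.00 / 4500.00 = 100.00 mm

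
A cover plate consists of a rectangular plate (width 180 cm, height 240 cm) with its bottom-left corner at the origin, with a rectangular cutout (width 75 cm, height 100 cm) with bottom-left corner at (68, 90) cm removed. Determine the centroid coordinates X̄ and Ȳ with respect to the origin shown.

plate: A = 180 × 240 = 43200.00, centroid at (90.00, 120.00).
hole: A = −(75 × 100) = -7500.00, centroid at (105.50, 140.00).
ΣA = 35700.00 cm²
ΣAX̄ = (43200.00)(90.00) + (-7500.00)(105.50) = 3096750.00 cm³
ΣAȲ = (43200.00)(120.00) + (-7500.00)(140.00) = 4134000.00 cm³
X̄ = 3096750.00 / 35700.00 = 86.74 cm
Ȳ = 4134000.00 / 35700.00 = 115.80 cm

X̄ = 86.74 cm, Ȳ = 115.80 cm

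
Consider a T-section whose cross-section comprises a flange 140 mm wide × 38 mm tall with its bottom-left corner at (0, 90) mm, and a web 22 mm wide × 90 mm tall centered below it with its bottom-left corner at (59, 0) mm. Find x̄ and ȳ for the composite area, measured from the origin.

web: A = 22 × 90 = 1980.00, centroid at (70.00, 45.00).
flange: A = 140 × 38 = 5320.00, centroid at (70.00, 109.00).
ΣA = 7300.00 mm², ΣAx̄ = 511000.00 mm³, ΣAȳ = 668980.00 mm³.
x̄ = 511000.00/7300.00 = 70.00 mm; ȳ = 668980.00/7300.00 = 91.64 mm.

x̄ = 70.00 mm, ȳ = 91.64 mm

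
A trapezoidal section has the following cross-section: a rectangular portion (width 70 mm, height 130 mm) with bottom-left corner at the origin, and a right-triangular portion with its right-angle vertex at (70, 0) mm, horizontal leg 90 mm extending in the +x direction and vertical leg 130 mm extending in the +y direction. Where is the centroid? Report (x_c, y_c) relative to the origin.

rectangular portion: A = 70 × 130 = 9100.00, centroid at (35.00, 65.00).
triangular portion: A = ½·90·130 = 5850.00, centroid at (100.00, 43.33).
ΣA = 14950.00 mm²
ΣAx_c = (9100.00)(35.00) + (5850.00)(100.00) = 903500.00 mm³
ΣAy_c = (9100.00)(65.00) + (5850.00)(43.33) = 845000.00 mm³
x_c = 903500.00 / 14950.00 = 60.43 mm
y_c = 845000.00 / 14950.00 = 56.52 mm

x_c = 60.43 mm, y_c = 56.52 mm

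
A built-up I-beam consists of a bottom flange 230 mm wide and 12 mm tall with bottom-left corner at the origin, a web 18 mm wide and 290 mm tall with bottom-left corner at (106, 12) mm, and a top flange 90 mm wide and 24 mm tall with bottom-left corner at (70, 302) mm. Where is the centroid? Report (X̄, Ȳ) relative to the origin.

X̄ = 115.00 mm, Ȳ = 149.34 mm

bottom flange: A = 230 × 12 = 2760.00, centroid at (115.00, 6.00).
web: A = 18 × 290 = 5220.00, centroid at (115.00, 157.00).
top flange: A = 90 × 24 = 2160.00, centroid at (115.00, 314.00).
ΣA = 10140.00 mm², ΣAX̄ = 1166100.00 mm³, ΣAȲ = 1514340.00 mm³.
X̄ = 1166100.00/10140.00 = 115.00 mm; Ȳ = 1514340.00/10140.00 = 149.34 mm.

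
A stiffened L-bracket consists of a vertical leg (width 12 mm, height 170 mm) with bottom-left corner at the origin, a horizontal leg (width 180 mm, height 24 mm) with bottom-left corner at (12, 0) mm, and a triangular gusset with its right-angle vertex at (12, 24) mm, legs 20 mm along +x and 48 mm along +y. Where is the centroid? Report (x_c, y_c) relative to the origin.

vertical leg: A = 12 × 170 = 2040.00, centroid at (6.00, 85.00).
horizontal leg: A = 180 × 24 = 4320.00, centroid at (102.00, 12.00).
gusset: A = ½·20·48 = 480.00, centroid at (18.67, 40.00).
ΣA = 6840.00 mm², ΣAx_c = 461840.00 mm³, ΣAy_c = 244440.00 mm³.
x_c = 461840.00/6840.00 = 67.52 mm; y_c = 244440.00/6840.00 = 35.74 mm.

x_c = 67.52 mm, y_c = 35.74 mm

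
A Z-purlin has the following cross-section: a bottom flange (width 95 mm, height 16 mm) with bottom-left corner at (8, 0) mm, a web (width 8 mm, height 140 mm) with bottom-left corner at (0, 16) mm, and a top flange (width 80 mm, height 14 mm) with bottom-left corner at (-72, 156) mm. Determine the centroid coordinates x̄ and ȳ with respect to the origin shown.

x̄ = 14.10 mm, ȳ = 77.40 mm

Part | A | x̄ᵢ | ȳᵢ | A·x̄ᵢ | A·ȳᵢ
bottom flange | 1520.00 | 55.50 | 8.00 | 84360.00 | 12160.00
web | 1120.00 | 4.00 | 86.00 | 4480.00 | 96320.00
top flange | 1120.00 | -32.00 | 163.00 | -35840.00 | 182560.00
Σ | 3760.00 |  |  | 53000.00 | 291040.00
x̄ = 53000.00 / 3760.00 = 14.10 mm
ȳ = 291040.00 / 3760.00 = 77.40 mm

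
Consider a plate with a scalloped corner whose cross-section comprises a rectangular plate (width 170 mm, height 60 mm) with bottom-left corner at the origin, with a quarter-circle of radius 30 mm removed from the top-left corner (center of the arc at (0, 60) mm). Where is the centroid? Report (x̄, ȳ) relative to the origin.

plate: A = 170 × 60 = 10200.00, centroid at (85.00, 30.00).
removed quarter-circle: A = −¼π·30² = -706.86, centroid at (12.73, 47.27).
ΣA = 9493.14 mm²
ΣAx̄ = (10200.00)(85.00) + (-706.86)(12.73) = 858000.00 mm³
ΣAȳ = (10200.00)(30.00) + (-706.86)(47.27) = 272588.50 mm³
x̄ = 858000.00 / 9493.14 = 90.38 mm
ȳ = 272588.50 / 9493.14 = 28.71 mm

x̄ = 90.38 mm, ȳ = 28.71 mm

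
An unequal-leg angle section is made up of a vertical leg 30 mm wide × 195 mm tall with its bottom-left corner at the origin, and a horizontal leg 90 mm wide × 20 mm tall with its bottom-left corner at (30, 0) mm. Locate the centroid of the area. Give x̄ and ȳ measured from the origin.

x̄ = 29.12 mm, ȳ = 76.91 mm

Part | A | x̄ᵢ | ȳᵢ | A·x̄ᵢ | A·ȳᵢ
vertical leg | 5850.00 | 15.00 | 97.50 | 87750.00 | 570375.00
horizontal leg | 1800.00 | 75.00 | 10.00 | 135000.00 | 18000.00
Σ | 7650.00 |  |  | 222750.00 | 588375.00
x̄ = 222750.00 / 7650.00 = 29.12 mm
ȳ = 588375.00 / 7650.00 = 76.91 mm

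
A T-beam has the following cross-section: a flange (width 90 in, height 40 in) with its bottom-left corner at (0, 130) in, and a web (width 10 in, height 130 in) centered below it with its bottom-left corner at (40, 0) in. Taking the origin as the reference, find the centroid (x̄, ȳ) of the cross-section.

web: A = 10 × 130 = 1300.00, centroid at (45.00, 65.00).
flange: A = 90 × 40 = 3600.00, centroid at (45.00, 150.00).
ΣA = 4900.00 in²
ΣAx̄ = (1300.00)(45.00) + (3600.00)(45.00) = 220500.00 in³
ΣAȳ = (1300.00)(65.00) + (3600.00)(150.00) = 624500.00 in³
x̄ = 220500.00 / 4900.00 = 45.00 in
ȳ = 624500.00 / 4900.00 = 127.45 in

x̄ = 45.00 in, ȳ = 127.45 in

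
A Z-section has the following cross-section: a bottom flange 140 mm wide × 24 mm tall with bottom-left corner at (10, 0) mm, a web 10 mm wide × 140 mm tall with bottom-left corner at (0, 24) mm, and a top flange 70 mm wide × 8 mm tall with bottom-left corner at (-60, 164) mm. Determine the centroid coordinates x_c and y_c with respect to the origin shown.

bottom flange: A = 140 × 24 = 3360.00, centroid at (80.00, 12.00).
web: A = 10 × 140 = 1400.00, centroid at (5.00, 94.00).
top flange: A = 70 × 8 = 560.00, centroid at (-25.00, 168.00).
ΣA = 5320.00 mm², ΣAx_c = 261800.00 mm³, ΣAy_c = 266000.00 mm³.
x_c = 261800.00/5320.00 = 49.21 mm; y_c = 266000.00/5320.00 = 50.00 mm.

x_c = 49.21 mm, y_c = 50.00 mm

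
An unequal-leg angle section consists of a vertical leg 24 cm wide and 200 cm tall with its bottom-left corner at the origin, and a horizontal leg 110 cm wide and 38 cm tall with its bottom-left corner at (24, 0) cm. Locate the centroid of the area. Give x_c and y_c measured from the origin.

x_c = 43.19 cm, y_c = 62.30 cm

vertical leg: A = 24 × 200 = 4800.00, centroid at (12.00, 100.00).
horizontal leg: A = 110 × 38 = 4180.00, centroid at (79.00, 19.00).
ΣA = 8980.00 cm², ΣAx_c = 387820.00 cm³, ΣAy_c = 559420.00 cm³.
x_c = 387820.00/8980.00 = 43.19 cm; y_c = 559420.00/8980.00 = 62.30 cm.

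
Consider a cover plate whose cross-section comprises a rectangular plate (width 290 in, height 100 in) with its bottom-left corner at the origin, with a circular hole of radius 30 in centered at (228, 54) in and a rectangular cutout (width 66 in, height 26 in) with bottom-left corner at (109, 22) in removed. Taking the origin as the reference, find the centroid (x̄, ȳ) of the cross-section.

x̄ = 135.61 in, ȳ = 50.59 in

Part | A | x̄ᵢ | ȳᵢ | A·x̄ᵢ | A·ȳᵢ
plate | 29000.00 | 145.00 | 50.00 | 4205000.00 | 1450000.00
hole 1 | -2827.43 | 228.00 | 54.00 | -644654.81 | -152681.40
hole 2 | -1716.00 | 142.00 | 35.00 | -243672.00 | -60060.00
Σ | 24456.57 |  |  | 3316673.19 | 1237258.60
x̄ = 3316673.19 / 24456.57 = 135.61 in
ȳ = 1237258.60 / 24456.57 = 50.59 in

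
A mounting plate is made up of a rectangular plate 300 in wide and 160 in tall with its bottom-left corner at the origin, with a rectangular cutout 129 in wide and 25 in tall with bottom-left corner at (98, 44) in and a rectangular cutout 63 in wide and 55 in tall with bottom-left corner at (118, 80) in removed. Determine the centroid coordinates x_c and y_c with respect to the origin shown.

Part | A | x̄ᵢ | ȳᵢ | A·x̄ᵢ | A·ȳᵢ
plate | 48000.00 | 150.00 | 80.00 | 7200000.00 | 3840000.00
hole 1 | -3225.00 | 162.50 | 56.50 | -524062.50 | -182212.50
hole 2 | -3465.00 | 149.50 | 107.50 | -518017.50 | -372487.50
Σ | 41310.00 |  |  | 6157920.00 | 3285300.00
x_c = 6157920.00 / 41310.00 = 149.07 in
y_c = 3285300.00 / 41310.00 = 79.53 in

x_c = 149.07 in, y_c = 79.53 in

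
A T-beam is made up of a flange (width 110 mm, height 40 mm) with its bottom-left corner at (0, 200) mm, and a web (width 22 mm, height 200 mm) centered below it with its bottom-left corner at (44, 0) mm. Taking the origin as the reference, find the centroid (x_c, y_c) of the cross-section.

Part | A | x̄ᵢ | ȳᵢ | A·x̄ᵢ | A·ȳᵢ
web | 4400.00 | 55.00 | 100.00 | 242000.00 | 440000.00
flange | 4400.00 | 55.00 | 220.00 | 242000.00 | 968000.00
Σ | 8800.00 |  |  | 484000.00 | 1408000.00
x_c = 484000.00 / 8800.00 = 55.00 mm
y_c = 1408000.00 / 8800.00 = 160.00 mm

x_c = 55.00 mm, y_c = 160.00 mm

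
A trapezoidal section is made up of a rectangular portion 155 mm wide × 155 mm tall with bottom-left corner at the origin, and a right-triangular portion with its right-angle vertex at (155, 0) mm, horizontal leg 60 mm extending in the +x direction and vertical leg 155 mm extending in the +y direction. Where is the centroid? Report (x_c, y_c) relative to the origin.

x_c = 93.31 mm, y_c = 73.31 mm

Part | A | x̄ᵢ | ȳᵢ | A·x̄ᵢ | A·ȳᵢ
rectangular portion | 24025.00 | 77.50 | 77.50 | 1861937.50 | 1861937.50
triangular portion | 4650.00 | 175.00 | 51.67 | 813750.00 | 240250.00
Σ | 28675.00 |  |  | 2675687.50 | 2102187.50
x_c = 2675687.50 / 28675.00 = 93.31 mm
y_c = 2102187.50 / 28675.00 = 73.31 mm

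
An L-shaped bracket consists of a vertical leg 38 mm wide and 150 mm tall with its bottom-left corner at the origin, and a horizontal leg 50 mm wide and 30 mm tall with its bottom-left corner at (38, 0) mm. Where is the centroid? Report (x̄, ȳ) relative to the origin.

Part | A | x̄ᵢ | ȳᵢ | A·x̄ᵢ | A·ȳᵢ
vertical leg | 5700.00 | 19.00 | 75.00 | 108300.00 | 427500.00
horizontal leg | 1500.00 | 63.00 | 15.00 | 94500.00 | 22500.00
Σ | 7200.00 |  |  | 202800.00 | 450000.00
x̄ = 202800.00 / 7200.00 = 28.17 mm
ȳ = 450000.00 / 7200.00 = 62.50 mm

x̄ = 28.17 mm, ȳ = 62.50 mm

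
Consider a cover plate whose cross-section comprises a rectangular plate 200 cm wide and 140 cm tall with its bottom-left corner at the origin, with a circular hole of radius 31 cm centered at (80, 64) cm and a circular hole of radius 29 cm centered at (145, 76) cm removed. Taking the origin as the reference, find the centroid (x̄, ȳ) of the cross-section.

plate: A = 200 × 140 = 28000.00, centroid at (100.00, 70.00).
hole 1: A = −π·31² = -3019.07, centroid at (80.00, 64.00).
hole 2: A = −π·29² = -2642.08, centroid at (145.00, 76.00).
ΣA = 22338.85 cm²
ΣAx̄ = (28000.00)(100.00) + (-3019.07)(80.00) + (-2642.08)(145.00) = 2175372.84 cm³
ΣAȳ = (28000.00)(70.00) + (-3019.07)(64.00) + (-2642.08)(76.00) = 1565981.45 cm³
x̄ = 2175372.84 / 22338.85 = 97.38 cm
ȳ = 1565981.45 / 22338.85 = 70.10 cm

x̄ = 97.38 cm, ȳ = 70.10 cm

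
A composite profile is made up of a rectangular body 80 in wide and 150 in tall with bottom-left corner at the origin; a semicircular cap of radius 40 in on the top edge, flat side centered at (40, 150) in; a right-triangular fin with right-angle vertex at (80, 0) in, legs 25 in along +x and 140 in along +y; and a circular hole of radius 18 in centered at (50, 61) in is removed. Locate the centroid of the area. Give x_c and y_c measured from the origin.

x_c = 44.88 in, y_c = 87.85 in

rectangular body: A = 80 × 150 = 12000.00, centroid at (40.00, 75.00).
semicircular top: A = ½π·40² = 2513.27, centroid at (40.00, 166.98).
triangular fin: A = ½·25·140 = 1750.00, centroid at (88.33, 46.67).
hole: A = −π·18² = -1017.88, centroid at (50.00, 61.00).
ΣA = 15245.40 in²
ΣAx_c = (12000.00)(40.00) + (2513.27)(40.00) + (1750.00)(88.33) + (-1017.88)(50.00) = 684220.50 in³
ΣAy_c = (12000.00)(75.00) + (2513.27)(166.98) + (1750.00)(46.67) + (-1017.88)(61.00) = 1339234.01 in³
x_c = 684220.50 / 15245.40 = 44.88 in
y_c = 1339234.01 / 15245.40 = 87.85 in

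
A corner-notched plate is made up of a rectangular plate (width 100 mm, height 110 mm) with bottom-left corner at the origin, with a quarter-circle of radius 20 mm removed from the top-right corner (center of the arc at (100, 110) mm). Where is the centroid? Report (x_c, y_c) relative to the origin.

Part | A | x̄ᵢ | ȳᵢ | A·x̄ᵢ | A·ȳᵢ
plate | 11000.00 | 50.00 | 55.00 | 550000.00 | 605000.00
removed quarter-circle | -314.16 | 91.51 | 101.51 | -28749.26 | -31890.85
Σ | 10685.84 |  |  | 521250.74 | 573109.15
x_c = 521250.74 / 10685.84 = 48.78 mm
y_c = 573109.15 / 10685.84 = 53.63 mm

x_c = 48.78 mm, y_c = 53.63 mm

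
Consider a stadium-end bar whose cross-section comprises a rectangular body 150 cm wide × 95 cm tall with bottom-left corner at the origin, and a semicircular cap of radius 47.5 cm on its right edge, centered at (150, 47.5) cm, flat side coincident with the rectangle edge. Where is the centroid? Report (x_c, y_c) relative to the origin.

x_c = 93.95 cm, y_c = 47.50 cm

rectangular body: A = 150 × 95 = 14250.00, centroid at (75.00, 47.50).
semicircular end: A = ½π·47.5² = 3544.11, centroid at (170.16, 47.50).
ΣA = 17794.11 cm², ΣAx_c = 1671814.30 cm³, ΣAy_c = 845220.19 cm³.
x_c = 1671814.30/17794.11 = 93.95 cm; y_c = 845220.19/17794.11 = 47.50 cm.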